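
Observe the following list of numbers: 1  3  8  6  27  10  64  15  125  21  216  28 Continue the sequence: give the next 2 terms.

The terms cycle through 2 interleaved subsequences.
Track A: 1, 8, 27, 64, 125, 216 (consecutive cubes n³ from n = 1).
Track B: 3, 6, 10, 15, 21, 28 (triangular numbers n(n+1)/2 for n = 2, 3, …).
Term 13 comes from track A (its 7th entry): 343.
Position 14 → track B, term 7 = 36.

343, 36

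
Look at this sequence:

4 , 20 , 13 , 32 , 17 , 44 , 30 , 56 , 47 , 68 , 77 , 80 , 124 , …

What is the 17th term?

325

Positions 1, 3, 5, … form one subsequence and positions 2, 4, 6, … form another.
Subsequence A = 4, 13, 17, 30, 47, 77, 124: a Fibonacci-like recurrence a_n = a_{n-1} + a_{n-2}.
Subsequence B = 20, 32, 44, 56, 68, 80: arithmetic, step +12.
Position 17 → subsequence A, term 9 = 325.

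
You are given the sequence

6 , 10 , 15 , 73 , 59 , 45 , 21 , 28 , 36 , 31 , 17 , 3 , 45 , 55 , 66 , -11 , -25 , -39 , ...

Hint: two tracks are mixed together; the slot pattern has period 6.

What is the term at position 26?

136

Positions follow the repeating pattern AAABBB; grouping by letter gives 2 tracks.
Track A = 6, 10, 15, 21, 28, 36, 45, 55, 66: triangular numbers n(n+1)/2 for n = 3, 4, ….
Track B = 73, 59, 45, 31, 17, 3, -11, -25, -39: arithmetic, step −14.
Position 26 falls in track A as its term 14, giving 136.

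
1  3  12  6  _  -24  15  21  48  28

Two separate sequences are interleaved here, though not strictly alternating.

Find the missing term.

10

Positions follow the repeating pattern AAB; grouping by letter gives 2 tracks.
Stream A: 1, 3, 6, ?, 15, 21, 28. Triangular numbers starting at T_1.
Stream B: 12, -24, 48. Geometric with ratio -2.
Stream A's pattern makes the blank 10.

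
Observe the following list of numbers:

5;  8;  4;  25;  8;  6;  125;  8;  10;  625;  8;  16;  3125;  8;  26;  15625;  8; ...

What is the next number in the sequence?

42

Read the sequence 3 terms at a time; column i is its own pattern.
Track A is 5, 25, 125, 625, 3125, 15625, which is successive powers of 5.
Track B is 8, 8, 8, 8, 8, 8, which is constant 8.
Track C is 4, 6, 10, 16, 26, which is each term equals the sum of the previous two.
Position 18 falls in track C as its term 6, giving 42.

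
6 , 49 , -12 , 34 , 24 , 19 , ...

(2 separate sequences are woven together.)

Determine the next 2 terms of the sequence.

The terms cycle through 2 interleaved subsequences.
Track A: 6, -12, 24 (a geometric progression (common ratio -2)).
Track B: 49, 34, 19 (arithmetic with common difference −15).
Term 7 comes from track A (its 4th entry): -48.
Position 8 falls in track B as its term 4, giving 4.

-48, 4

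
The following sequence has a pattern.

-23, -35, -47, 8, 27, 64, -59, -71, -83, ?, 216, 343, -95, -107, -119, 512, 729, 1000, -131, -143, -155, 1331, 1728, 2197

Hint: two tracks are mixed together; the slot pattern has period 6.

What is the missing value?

The slot pattern repeats as AAABBB (period 6), so there are 2 interleaved tracks.
Track A is -23, -35, -47, -59, -71, -83, -95, -107, -119, -131, -143, -155, which is subtracting 12 each time.
Track B is 8, 27, 64, ?, 216, 343, 512, 729, 1000, 1331, 1728, 2197, which is consecutive cubes n³ from n = 2.
Filling track B at index 4 by its rule yields 125.

125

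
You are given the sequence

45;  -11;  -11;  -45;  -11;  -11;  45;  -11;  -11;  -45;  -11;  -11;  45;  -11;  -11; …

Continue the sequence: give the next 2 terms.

The slot pattern repeats as ABB (period 3), so there are 2 interleaved tracks.
Subsequence A: 45, -45, 45, -45, 45. The oscillation 45·(−1)^(n+1).
Subsequence B: -11, -11, -11, -11, -11, -11, -11, -11, -11, -11. Constant -11.
Position 16 falls in subsequence A as its term 6, giving -45.
Position 17 → subsequence B, term 11 = -11.

-45, -11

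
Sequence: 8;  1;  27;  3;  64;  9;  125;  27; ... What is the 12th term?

243

Split by position mod 2 into 2 tracks.
Track A: 8, 27, 64, 125 — the cubes 2³, 3³, 4³, ….
Track B: 1, 3, 9, 27 — powers 3^0, 3^1, 3^2, ….
Term 12 comes from track B (its 6th entry): 243.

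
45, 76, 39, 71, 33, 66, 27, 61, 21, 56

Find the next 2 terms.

Positions 1, 3, 5, … form one subsequence and positions 2, 4, 6, … form another.
Track A: 45, 39, 33, 27, 21 — linear: a_n = 51 − 6·n.
Track B: 76, 71, 66, 61, 56 — subtracting 5 each time.
Position 11 falls in track A as its term 6, giving 15.
Term 12 comes from track B (its 6th entry): 51.

15, 51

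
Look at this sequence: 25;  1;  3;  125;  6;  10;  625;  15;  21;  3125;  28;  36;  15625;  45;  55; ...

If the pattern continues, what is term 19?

The slot pattern repeats as ABB (period 3), so there are 2 interleaved tracks.
Stream A: 25, 125, 625, 3125, 15625. Powers of 5.
Stream B: 1, 3, 6, 10, 15, 21, 28, 36, 45, 55. Triangular numbers starting at T_1.
Position 19 falls in stream A as its term 7, giving 390625.

390625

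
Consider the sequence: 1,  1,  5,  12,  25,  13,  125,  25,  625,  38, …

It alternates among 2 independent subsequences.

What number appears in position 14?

101

Positions 1, 3, 5, … form one subsequence and positions 2, 4, 6, … form another.
Subsequence A is 1, 5, 25, 125, 625, which is successive powers of 5.
Subsequence B is 1, 12, 13, 25, 38, which is Fibonacci-style (each term is the sum of the two before it).
Term 14 comes from subsequence B (its 7th entry): 101.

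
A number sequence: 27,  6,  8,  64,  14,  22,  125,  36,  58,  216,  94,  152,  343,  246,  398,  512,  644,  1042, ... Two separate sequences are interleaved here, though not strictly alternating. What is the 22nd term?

1000

Reading positions in blocks of 3 reveals the pattern ABB — 2 tracks woven together.
Track A: 27, 64, 125, 216, 343, 512 — the cubes 3³, 4³, 5³, ….
Track B: 6, 8, 14, 22, 36, 58, 94, 152, 246, 398, 644, 1042 — Fibonacci-style (each term is the sum of the two before it).
Term 22 comes from track A (its 8th entry): 1000.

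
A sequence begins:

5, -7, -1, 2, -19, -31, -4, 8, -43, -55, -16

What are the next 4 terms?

The slot pattern repeats as AABB (period 4), so there are 2 interleaved tracks.
Track A: 5, -7, -19, -31, -43, -55 — arithmetic with common difference −12.
Track B: -1, 2, -4, 8, -16 — geometric with ratio -2.
The 12th slot belongs to track B; its 6th term is 32.
The 13th slot belongs to track A; its 7th term is -67.
The 14th slot belongs to track A; its 8th term is -79.
Position 15 → track B, term 7 = -64.

32, -67, -79, -64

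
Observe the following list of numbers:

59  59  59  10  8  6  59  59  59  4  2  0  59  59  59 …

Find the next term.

The slot pattern repeats as AAABBB (period 6), so there are 2 interleaved tracks.
Track A: 59, 59, 59, 59, 59, 59, 59, 59, 59 — always 59.
Track B: 10, 8, 6, 4, 2, 0 — arithmetic with common difference −2.
The 16th slot belongs to track B; its 7th term is -2.

-2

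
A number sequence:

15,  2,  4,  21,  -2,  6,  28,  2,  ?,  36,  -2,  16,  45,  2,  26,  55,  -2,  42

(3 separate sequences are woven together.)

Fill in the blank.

10

Taking every 3rd term gives 3 separate tracks.
Track A: 15, 21, 28, 36, 45, 55 (the triangular numbers T_5, T_6, …).
Track B: 2, -2, 2, -2, 2, -2 (alternating ±2).
Track C: 4, 6, ?, 16, 26, 42 (each term equals the sum of the previous two).
Filling track C at index 3 by its rule yields 10.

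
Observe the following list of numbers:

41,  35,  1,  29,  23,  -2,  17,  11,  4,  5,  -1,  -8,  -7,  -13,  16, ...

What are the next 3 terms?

Reading positions in blocks of 3 reveals the pattern AAB — 2 tracks woven together.
Track A: 41, 35, 29, 23, 17, 11, 5, -1, -7, -13. Arithmetic with common difference −6.
Track B: 1, -2, 4, -8, 16. Geometric with ratio -2.
Position 16 falls in track A as its term 11, giving -19.
Term 17 comes from track A (its 12th entry): -25.
Term 18 comes from track B (its 6th entry): -32.

-19, -25, -32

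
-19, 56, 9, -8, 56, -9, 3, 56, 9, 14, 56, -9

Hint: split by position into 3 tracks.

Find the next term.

25

Split by position mod 3: positions 1, 4, 7, … form one track, and each other residue class forms its own.
Subsequence A = -19, -8, 3, 14: arithmetic with common difference +11.
Subsequence B = 56, 56, 56, 56: always 56.
Subsequence C = 9, -9, 9, -9: oscillating between 9 and -9.
Term 13 comes from subsequence A (its 5th entry): 25.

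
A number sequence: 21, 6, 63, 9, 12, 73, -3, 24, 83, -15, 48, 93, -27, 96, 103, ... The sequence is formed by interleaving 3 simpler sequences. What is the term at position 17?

Split by position mod 3: positions 1, 4, 7, … form one track, and each other residue class forms its own.
Subsequence A: 21, 9, -3, -15, -27 — arithmetic, step −12.
Subsequence B: 6, 12, 24, 48, 96 — a geometric progression (common ratio 2).
Subsequence C: 63, 73, 83, 93, 103 — adding 10 each time.
Term 17 comes from subsequence B (its 6th entry): 192.

192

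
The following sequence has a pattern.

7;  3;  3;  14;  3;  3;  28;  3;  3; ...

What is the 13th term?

Reading positions in blocks of 3 reveals the pattern ABB — 2 tracks woven together.
Track A is 7, 14, 28, which is a geometric progression (common ratio 2).
Track B is 3, 3, 3, 3, 3, 3, which is the constant sequence 3.
Position 13 falls in track A as its term 5, giving 112.

112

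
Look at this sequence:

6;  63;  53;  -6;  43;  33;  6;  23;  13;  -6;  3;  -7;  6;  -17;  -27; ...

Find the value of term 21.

Reading positions in blocks of 3 reveals the pattern ABB — 2 tracks woven together.
Subsequence A = 6, -6, 6, -6, 6: oscillating between 6 and -6.
Subsequence B = 63, 53, 43, 33, 23, 13, 3, -7, -17, -27: subtracting 10 each time.
Term 21 comes from subsequence B (its 14th entry): -67.

-67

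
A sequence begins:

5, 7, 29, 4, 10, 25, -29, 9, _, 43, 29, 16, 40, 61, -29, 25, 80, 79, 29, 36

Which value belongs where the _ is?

20

Split by position mod 4: positions 1, 5, 9, … form one track, and each other residue class forms its own.
Stream A: 5, 10, ?, 40, 80. Geometric, ×2 each step.
Stream B: 7, 25, 43, 61, 79. Adding 18 each time.
Stream C: 29, -29, 29, -29, 29. The oscillation 29·(−1)^(n+1).
Stream D: 4, 9, 16, 25, 36. The squares 2², 3², 4², ….
The gap is stream A's term 3; the rule gives 20.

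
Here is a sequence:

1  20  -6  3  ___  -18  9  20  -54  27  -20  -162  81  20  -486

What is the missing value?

-20

Split by position mod 3: positions 1, 4, 7, … form one track, and each other residue class forms its own.
Stream A: 1, 3, 9, 27, 81 — powers of 3.
Stream B: 20, ?, 20, -20, 20 — alternating ±20.
Stream C: -6, -18, -54, -162, -486 — a geometric progression (common ratio 3).
So the missing entry in stream B is -20.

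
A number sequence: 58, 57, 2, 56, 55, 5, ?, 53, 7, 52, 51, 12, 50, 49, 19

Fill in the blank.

54

Positions follow the repeating pattern AAB; grouping by letter gives 2 tracks.
Subsequence A: 58, 57, 56, 55, ?, 53, 52, 51, 50, 49 — arithmetic with common difference −1.
Subsequence B: 2, 5, 7, 12, 19 — each term equals the sum of the previous two.
The gap is subsequence A's term 5; the rule gives 54.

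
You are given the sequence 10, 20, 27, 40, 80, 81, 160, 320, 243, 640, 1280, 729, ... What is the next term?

The slot pattern repeats as AAB (period 3), so there are 2 interleaved tracks.
Track A is 10, 20, 40, 80, 160, 320, 640, 1280, which is geometric with ratio 2.
Track B is 27, 81, 243, 729, which is powers of 3.
Position 13 → track A, term 9 = 2560.

2560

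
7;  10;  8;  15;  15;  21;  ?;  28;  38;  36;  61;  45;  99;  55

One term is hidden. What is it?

23

Positions 1, 3, 5, … form one subsequence and positions 2, 4, 6, … form another.
Stream A: 7, 8, 15, ?, 38, 61, 99 — Fibonacci-style (each term is the sum of the two before it).
Stream B: 10, 15, 21, 28, 36, 45, 55 — triangular numbers n(n+1)/2 for n = 4, 5, ….
Stream A's pattern makes the blank 23.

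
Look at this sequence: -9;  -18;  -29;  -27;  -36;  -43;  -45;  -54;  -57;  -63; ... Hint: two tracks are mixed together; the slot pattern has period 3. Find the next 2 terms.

-72, -71

Positions follow the repeating pattern AAB; grouping by letter gives 2 tracks.
Track A = -9, -18, -27, -36, -45, -54, -63: subtracting 9 each time.
Track B = -29, -43, -57: arithmetic with common difference −14.
Position 11 falls in track A as its term 8, giving -72.
The 12th slot belongs to track B; its 4th term is -71.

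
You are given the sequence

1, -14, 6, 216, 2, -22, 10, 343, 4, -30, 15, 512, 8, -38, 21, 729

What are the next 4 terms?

16, -46, 28, 1000

Split by position mod 4 into 4 tracks.
Track A is 1, 2, 4, 8, which is powers of 2.
Track B is -14, -22, -30, -38, which is arithmetic, step −8.
Track C is 6, 10, 15, 21, which is triangular numbers starting at T_3.
Track D is 216, 343, 512, 729, which is perfect cubes starting at 6³.
Position 17 falls in track A as its term 5, giving 16.
Term 18 comes from track B (its 5th entry): -46.
The 19th slot belongs to track C; its 5th term is 28.
Position 20 → track D, term 5 = 1000.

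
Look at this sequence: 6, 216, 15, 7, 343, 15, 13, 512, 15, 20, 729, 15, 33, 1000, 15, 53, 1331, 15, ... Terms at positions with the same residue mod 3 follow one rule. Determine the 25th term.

The terms cycle through 3 interleaved subsequences.
Stream A is 6, 7, 13, 20, 33, 53, which is Fibonacci-style (each term is the sum of the two before it).
Stream B is 216, 343, 512, 729, 1000, 1331, which is perfect cubes starting at 6³.
Stream C is 15, 15, 15, 15, 15, 15, which is always 15.
Term 25 comes from stream A (its 9th entry): 225.

225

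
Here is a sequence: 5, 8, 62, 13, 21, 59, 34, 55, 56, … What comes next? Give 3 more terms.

Reading positions in blocks of 3 reveals the pattern AAB — 2 tracks woven together.
Track A: 5, 8, 13, 21, 34, 55 (Fibonacci-style (each term is the sum of the two before it)).
Track B: 62, 59, 56 (arithmetic, step −3).
Position 10 → track A, term 7 = 89.
Position 11 falls in track A as its term 8, giving 144.
Position 12 falls in track B as its term 4, giving 53.

89, 144, 53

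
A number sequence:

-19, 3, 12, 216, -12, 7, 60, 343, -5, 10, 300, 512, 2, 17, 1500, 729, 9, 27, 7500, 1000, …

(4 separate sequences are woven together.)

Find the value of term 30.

115

Taking every 4th term gives 4 separate tracks.
Track A: -19, -12, -5, 2, 9. Arithmetic with common difference +7.
Track B: 3, 7, 10, 17, 27. A Fibonacci-like recurrence a_n = a_{n-1} + a_{n-2}.
Track C: 12, 60, 300, 1500, 7500. Multiplying by 5 each time.
Track D: 216, 343, 512, 729, 1000. The cubes 6³, 7³, 8³, ….
Position 30 → track B, term 8 = 115.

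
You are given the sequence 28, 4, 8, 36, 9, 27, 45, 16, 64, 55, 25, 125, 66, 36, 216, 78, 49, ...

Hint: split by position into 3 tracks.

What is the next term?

343

Split by position mod 3 into 3 tracks.
Track A = 28, 36, 45, 55, 66, 78: triangular numbers n(n+1)/2 for n = 7, 8, ….
Track B = 4, 9, 16, 25, 36, 49: perfect squares starting at 2².
Track C = 8, 27, 64, 125, 216: perfect cubes starting at 2³.
Position 18 → track C, term 6 = 343.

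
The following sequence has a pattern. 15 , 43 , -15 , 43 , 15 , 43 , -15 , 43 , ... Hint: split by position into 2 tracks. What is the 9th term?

15

Positions 1, 3, 5, … form one subsequence and positions 2, 4, 6, … form another.
Track A: 15, -15, 15, -15. Oscillating between 15 and -15.
Track B: 43, 43, 43, 43. Constant 43.
The 9th slot belongs to track A; its 5th term is 15.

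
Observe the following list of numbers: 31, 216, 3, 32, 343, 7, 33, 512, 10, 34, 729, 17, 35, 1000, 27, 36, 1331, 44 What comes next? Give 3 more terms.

Split by position mod 3: positions 1, 4, 7, … form one track, and each other residue class forms its own.
Track A is 31, 32, 33, 34, 35, 36, which is arithmetic, step +1.
Track B is 216, 343, 512, 729, 1000, 1331, which is consecutive cubes n³ from n = 6.
Track C is 3, 7, 10, 17, 27, 44, which is each term equals the sum of the previous two.
Term 19 comes from track A (its 7th entry): 37.
Position 20 → track B, term 7 = 1728.
The 21st slot belongs to track C; its 7th term is 71.

37, 1728, 71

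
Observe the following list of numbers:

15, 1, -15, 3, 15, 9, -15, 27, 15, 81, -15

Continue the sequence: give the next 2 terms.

Positions 1, 3, 5, … form one subsequence and positions 2, 4, 6, … form another.
Subsequence A: 15, -15, 15, -15, 15, -15 (the oscillation 15·(−1)^(n+1)).
Subsequence B: 1, 3, 9, 27, 81 (powers of 3).
Term 12 comes from subsequence B (its 6th entry): 243.
Position 13 → subsequence A, term 7 = 15.

243, 15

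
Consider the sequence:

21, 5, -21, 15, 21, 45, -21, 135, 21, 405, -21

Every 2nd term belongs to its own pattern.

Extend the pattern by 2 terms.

Split by position mod 2 into 2 tracks.
Stream A is 21, -21, 21, -21, 21, -21, which is oscillating between 21 and -21.
Stream B is 5, 15, 45, 135, 405, which is multiplying by 3 each time.
Term 12 comes from stream B (its 6th entry): 1215.
Position 13 falls in stream A as its term 7, giving 21.

1215, 21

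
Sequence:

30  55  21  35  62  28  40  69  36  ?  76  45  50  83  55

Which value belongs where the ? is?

45

Split by position mod 3: positions 1, 4, 7, … form one track, and each other residue class forms its own.
Subsequence A: 30, 35, 40, ?, 50 — linear: a_n = 25 + 5·n.
Subsequence B: 55, 62, 69, 76, 83 — linear: a_n = 48 + 7·n.
Subsequence C: 21, 28, 36, 45, 55 — triangular numbers starting at T_6.
The gap is subsequence A's term 4; the rule gives 45.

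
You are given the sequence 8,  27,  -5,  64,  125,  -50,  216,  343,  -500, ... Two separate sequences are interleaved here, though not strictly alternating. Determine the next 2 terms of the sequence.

The slot pattern repeats as AAB (period 3), so there are 2 interleaved tracks.
Track A: 8, 27, 64, 125, 216, 343 — consecutive cubes n³ from n = 2.
Track B: -5, -50, -500 — geometric with ratio 10.
The 10th slot belongs to track A; its 7th term is 512.
Position 11 falls in track A as its term 8, giving 729.

512, 729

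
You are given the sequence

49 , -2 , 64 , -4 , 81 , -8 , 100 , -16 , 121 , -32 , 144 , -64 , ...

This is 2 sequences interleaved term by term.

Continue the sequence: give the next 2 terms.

Odd-indexed and even-indexed terms follow separate rules.
Track A = 49, 64, 81, 100, 121, 144: consecutive squares n² from n = 7.
Track B = -2, -4, -8, -16, -32, -64: a geometric progression (common ratio 2).
Position 13 → track A, term 7 = 169.
Position 14 → track B, term 7 = -128.

169, -128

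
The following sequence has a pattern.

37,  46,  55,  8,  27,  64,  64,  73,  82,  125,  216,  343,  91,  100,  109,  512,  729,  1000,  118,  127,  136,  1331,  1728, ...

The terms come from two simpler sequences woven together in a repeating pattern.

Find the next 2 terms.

Positions follow the repeating pattern AAABBB; grouping by letter gives 2 tracks.
Track A = 37, 46, 55, 64, 73, 82, 91, 100, 109, 118, 127, 136: arithmetic with common difference +9.
Track B = 8, 27, 64, 125, 216, 343, 512, 729, 1000, 1331, 1728: the cubes 2³, 3³, 4³, ….
Term 24 comes from track B (its 12th entry): 2197.
The 25th slot belongs to track A; its 13th term is 145.

2197, 145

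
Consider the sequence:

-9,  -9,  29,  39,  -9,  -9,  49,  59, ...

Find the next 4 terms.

-9, -9, 69, 79

Positions follow the repeating pattern AABB; grouping by letter gives 2 tracks.
Track A: -9, -9, -9, -9 (constant -9).
Track B: 29, 39, 49, 59 (adding 10 each time).
Position 9 → track A, term 5 = -9.
The 10th slot belongs to track A; its 6th term is -9.
Term 11 comes from track B (its 5th entry): 69.
Position 12 falls in track B as its term 6, giving 79.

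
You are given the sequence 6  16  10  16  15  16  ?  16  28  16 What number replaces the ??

Taking every 2nd term gives 2 separate tracks.
Subsequence A: 6, 10, 15, ?, 28 — the triangular numbers T_3, T_4, ….
Subsequence B: 16, 16, 16, 16, 16 — the constant sequence 16.
The gap is subsequence A's term 4; the rule gives 21.

21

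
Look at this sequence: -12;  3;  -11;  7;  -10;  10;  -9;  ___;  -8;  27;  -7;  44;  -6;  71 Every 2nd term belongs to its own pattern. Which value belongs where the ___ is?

Split by position mod 2 into 2 tracks.
Track A = -12, -11, -10, -9, -8, -7, -6: arithmetic with common difference +1.
Track B = 3, 7, 10, ?, 27, 44, 71: each term equals the sum of the previous two.
Filling track B at index 4 by its rule yields 17.

17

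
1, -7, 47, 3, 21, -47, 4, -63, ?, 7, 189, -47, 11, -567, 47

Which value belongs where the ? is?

Taking every 3rd term gives 3 separate tracks.
Track A = 1, 3, 4, 7, 11: Fibonacci-style (each term is the sum of the two before it).
Track B = -7, 21, -63, 189, -567: geometric with ratio -3.
Track C = 47, -47, ?, -47, 47: the oscillation 47·(−1)^(n+1).
Filling track C at index 3 by its rule yields 47.

47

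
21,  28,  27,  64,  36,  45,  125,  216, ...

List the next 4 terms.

Reading positions in blocks of 4 reveals the pattern AABB — 2 tracks woven together.
Subsequence A = 21, 28, 36, 45: triangular numbers n(n+1)/2 for n = 6, 7, ….
Subsequence B = 27, 64, 125, 216: perfect cubes starting at 3³.
Position 9 falls in subsequence A as its term 5, giving 55.
Position 10 → subsequence A, term 6 = 66.
Term 11 comes from subsequence B (its 5th entry): 343.
Term 12 comes from subsequence B (its 6th entry): 512.

55, 66, 343, 512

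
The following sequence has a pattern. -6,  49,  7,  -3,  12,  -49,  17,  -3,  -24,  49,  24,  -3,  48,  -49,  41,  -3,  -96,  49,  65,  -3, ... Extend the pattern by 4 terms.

Split by position mod 4 into 4 tracks.
Track A: -6, 12, -24, 48, -96 (multiplying by -2 each time).
Track B: 49, -49, 49, -49, 49 (the oscillation 49·(−1)^(n+1)).
Track C: 7, 17, 24, 41, 65 (each term equals the sum of the previous two).
Track D: -3, -3, -3, -3, -3 (always -3).
Term 21 comes from track A (its 6th entry): 192.
Position 22 falls in track B as its term 6, giving -49.
Term 23 comes from track C (its 6th entry): 106.
Position 24 falls in track D as its term 6, giving -3.

192, -49, 106, -3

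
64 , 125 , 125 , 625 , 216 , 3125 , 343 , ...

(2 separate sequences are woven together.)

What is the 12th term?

390625

Split by position mod 2 into 2 tracks.
Track A: 64, 125, 216, 343 — consecutive cubes n³ from n = 4.
Track B: 125, 625, 3125 — powers 5^3, 5^4, 5^5, ….
Position 12 falls in track B as its term 6, giving 390625.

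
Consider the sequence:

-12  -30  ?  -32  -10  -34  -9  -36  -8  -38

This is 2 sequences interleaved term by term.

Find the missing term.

The terms cycle through 2 interleaved subsequences.
Stream A: -12, ?, -10, -9, -8 — linear: a_n = -13 + n.
Stream B: -30, -32, -34, -36, -38 — subtracting 2 each time.
The gap is stream A's term 2; the rule gives -11.

-11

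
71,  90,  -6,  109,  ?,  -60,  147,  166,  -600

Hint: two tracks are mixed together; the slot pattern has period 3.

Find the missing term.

128

The slot pattern repeats as AAB (period 3), so there are 2 interleaved tracks.
Subsequence A: 71, 90, 109, ?, 147, 166 — arithmetic, step +19.
Subsequence B: -6, -60, -600 — geometric, ×10 each step.
Subsequence A's pattern makes the blank 128.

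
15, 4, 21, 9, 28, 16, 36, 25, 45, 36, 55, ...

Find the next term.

49

Positions 1, 3, 5, … form one subsequence and positions 2, 4, 6, … form another.
Stream A: 15, 21, 28, 36, 45, 55. The triangular numbers T_5, T_6, ….
Stream B: 4, 9, 16, 25, 36. Perfect squares starting at 2².
Term 12 comes from stream B (its 6th entry): 49.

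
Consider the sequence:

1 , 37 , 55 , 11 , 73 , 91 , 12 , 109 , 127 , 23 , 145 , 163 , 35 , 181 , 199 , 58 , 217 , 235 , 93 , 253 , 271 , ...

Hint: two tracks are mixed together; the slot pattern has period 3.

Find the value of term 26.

Positions follow the repeating pattern ABB; grouping by letter gives 2 tracks.
Track A is 1, 11, 12, 23, 35, 58, 93, which is each term equals the sum of the previous two.
Track B is 37, 55, 73, 91, 109, 127, 145, 163, 181, 199, 217, 235, 253, 271, which is linear: a_n = 19 + 18·n.
Position 26 → track B, term 17 = 325.

325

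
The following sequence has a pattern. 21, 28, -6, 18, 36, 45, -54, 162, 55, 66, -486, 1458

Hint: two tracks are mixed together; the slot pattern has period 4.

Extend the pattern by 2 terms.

78, 91

Positions follow the repeating pattern AABB; grouping by letter gives 2 tracks.
Subsequence A: 21, 28, 36, 45, 55, 66 (triangular numbers n(n+1)/2 for n = 6, 7, …).
Subsequence B: -6, 18, -54, 162, -486, 1458 (geometric with ratio -3).
Term 13 comes from subsequence A (its 7th entry): 78.
The 14th slot belongs to subsequence A; its 8th term is 91.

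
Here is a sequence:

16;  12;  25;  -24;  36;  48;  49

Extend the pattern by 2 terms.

Positions 1, 3, 5, … form one subsequence and positions 2, 4, 6, … form another.
Stream A: 16, 25, 36, 49 — consecutive squares n² from n = 4.
Stream B: 12, -24, 48 — a geometric progression (common ratio -2).
Term 8 comes from stream B (its 4th entry): -96.
Term 9 comes from stream A (its 5th entry): 64.

-96, 64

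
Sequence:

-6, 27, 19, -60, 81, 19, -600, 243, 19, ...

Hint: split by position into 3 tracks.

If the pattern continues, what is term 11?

729

Taking every 3rd term gives 3 separate tracks.
Track A is -6, -60, -600, which is geometric, ×10 each step.
Track B is 27, 81, 243, which is successive powers of 3.
Track C is 19, 19, 19, which is the constant sequence 19.
The 11th slot belongs to track B; its 4th term is 729.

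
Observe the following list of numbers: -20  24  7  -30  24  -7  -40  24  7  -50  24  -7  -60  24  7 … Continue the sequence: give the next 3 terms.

-70, 24, -7

Split by position mod 3: positions 1, 4, 7, … form one track, and each other residue class forms its own.
Track A: -20, -30, -40, -50, -60 — linear: a_n = -10 − 10·n.
Track B: 24, 24, 24, 24, 24 — always 24.
Track C: 7, -7, 7, -7, 7 — oscillating between 7 and -7.
Term 16 comes from track A (its 6th entry): -70.
The 17th slot belongs to track B; its 6th term is 24.
Term 18 comes from track C (its 6th entry): -7.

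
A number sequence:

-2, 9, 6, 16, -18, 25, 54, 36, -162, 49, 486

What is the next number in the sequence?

64

The terms cycle through 2 interleaved subsequences.
Track A: -2, 6, -18, 54, -162, 486. A geometric progression (common ratio -3).
Track B: 9, 16, 25, 36, 49. Perfect squares starting at 3².
The 12th slot belongs to track B; its 6th term is 64.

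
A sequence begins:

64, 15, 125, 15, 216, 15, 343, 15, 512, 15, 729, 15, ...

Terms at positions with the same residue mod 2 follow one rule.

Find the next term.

1000

Positions 1, 3, 5, … form one subsequence and positions 2, 4, 6, … form another.
Track A: 64, 125, 216, 343, 512, 729. Consecutive cubes n³ from n = 4.
Track B: 15, 15, 15, 15, 15, 15. Always 15.
The 13th slot belongs to track A; its 7th term is 1000.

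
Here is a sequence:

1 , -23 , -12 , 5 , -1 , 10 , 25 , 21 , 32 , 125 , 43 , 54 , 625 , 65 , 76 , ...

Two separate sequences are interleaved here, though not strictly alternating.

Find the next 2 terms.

3125, 87

The slot pattern repeats as ABB (period 3), so there are 2 interleaved tracks.
Track A is 1, 5, 25, 125, 625, which is successive powers of 5.
Track B is -23, -12, -1, 10, 21, 32, 43, 54, 65, 76, which is arithmetic with common difference +11.
Term 16 comes from track A (its 6th entry): 3125.
Position 17 falls in track B as its term 11, giving 87.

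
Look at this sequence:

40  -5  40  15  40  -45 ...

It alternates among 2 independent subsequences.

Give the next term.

Positions 1, 3, 5, … form one subsequence and positions 2, 4, 6, … form another.
Track A: 40, 40, 40 — the constant sequence 40.
Track B: -5, 15, -45 — geometric with ratio -3.
Position 7 falls in track A as its term 4, giving 40.

40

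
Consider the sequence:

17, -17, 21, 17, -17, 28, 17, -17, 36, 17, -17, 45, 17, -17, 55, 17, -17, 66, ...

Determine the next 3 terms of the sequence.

17, -17, 78

Reading positions in blocks of 3 reveals the pattern AAB — 2 tracks woven together.
Track A is 17, -17, 17, -17, 17, -17, 17, -17, 17, -17, 17, -17, which is alternating ±17.
Track B is 21, 28, 36, 45, 55, 66, which is the triangular numbers T_6, T_7, ….
Position 19 falls in track A as its term 13, giving 17.
Term 20 comes from track A (its 14th entry): -17.
Position 21 → track B, term 7 = 78.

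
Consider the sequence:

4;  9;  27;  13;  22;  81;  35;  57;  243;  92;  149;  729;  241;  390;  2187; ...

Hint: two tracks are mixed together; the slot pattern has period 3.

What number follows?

The slot pattern repeats as AAB (period 3), so there are 2 interleaved tracks.
Subsequence A = 4, 9, 13, 22, 35, 57, 92, 149, 241, 390: each term equals the sum of the previous two.
Subsequence B = 27, 81, 243, 729, 2187: successive powers of 3.
The 16th slot belongs to subsequence A; its 11th term is 631.

631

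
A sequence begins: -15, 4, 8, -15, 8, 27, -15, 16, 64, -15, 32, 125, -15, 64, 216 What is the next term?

-15

Split by position mod 3 into 3 tracks.
Track A is -15, -15, -15, -15, -15, which is constant -15.
Track B is 4, 8, 16, 32, 64, which is powers of 2.
Track C is 8, 27, 64, 125, 216, which is perfect cubes starting at 2³.
Position 16 → track A, term 6 = -15.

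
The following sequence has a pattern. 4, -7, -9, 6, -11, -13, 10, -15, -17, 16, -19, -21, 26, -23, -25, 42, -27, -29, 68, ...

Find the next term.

The slot pattern repeats as ABB (period 3), so there are 2 interleaved tracks.
Stream A is 4, 6, 10, 16, 26, 42, 68, which is each term equals the sum of the previous two.
Stream B is -7, -9, -11, -13, -15, -17, -19, -21, -23, -25, -27, -29, which is arithmetic, step −2.
Term 20 comes from stream B (its 13th entry): -31.

-31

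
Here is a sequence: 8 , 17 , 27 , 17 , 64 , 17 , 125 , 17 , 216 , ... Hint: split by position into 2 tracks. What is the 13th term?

Taking every 2nd term gives 2 separate tracks.
Subsequence A: 8, 27, 64, 125, 216 (perfect cubes starting at 2³).
Subsequence B: 17, 17, 17, 17 (the constant sequence 17).
Position 13 → subsequence A, term 7 = 512.

512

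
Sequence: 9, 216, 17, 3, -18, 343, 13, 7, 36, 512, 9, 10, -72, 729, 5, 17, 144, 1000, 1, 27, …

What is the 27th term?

-7

Split by position mod 4 into 4 tracks.
Track A: 9, -18, 36, -72, 144. A geometric progression (common ratio -2).
Track B: 216, 343, 512, 729, 1000. Perfect cubes starting at 6³.
Track C: 17, 13, 9, 5, 1. Arithmetic with common difference −4.
Track D: 3, 7, 10, 17, 27. Each term equals the sum of the previous two.
Term 27 comes from track C (its 7th entry): -7.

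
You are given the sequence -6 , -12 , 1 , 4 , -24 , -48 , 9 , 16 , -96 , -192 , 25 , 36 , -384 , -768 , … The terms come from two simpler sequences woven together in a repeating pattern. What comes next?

Reading positions in blocks of 4 reveals the pattern AABB — 2 tracks woven together.
Track A = -6, -12, -24, -48, -96, -192, -384, -768: geometric, ×2 each step.
Track B = 1, 4, 9, 16, 25, 36: consecutive squares n² from n = 1.
Term 15 comes from track B (its 7th entry): 49.

49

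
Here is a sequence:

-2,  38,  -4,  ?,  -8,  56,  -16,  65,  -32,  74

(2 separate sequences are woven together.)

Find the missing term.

Split by position mod 2 into 2 tracks.
Track A = -2, -4, -8, -16, -32: geometric, ×2 each step.
Track B = 38, ?, 56, 65, 74: linear: a_n = 29 + 9·n.
Filling track B at index 2 by its rule yields 47.

47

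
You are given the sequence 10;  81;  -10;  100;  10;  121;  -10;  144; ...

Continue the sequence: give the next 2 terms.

10, 169

Positions 1, 3, 5, … form one subsequence and positions 2, 4, 6, … form another.
Track A = 10, -10, 10, -10: the oscillation 10·(−1)^(n+1).
Track B = 81, 100, 121, 144: the squares 9², 10², 11², ….
Term 9 comes from track A (its 5th entry): 10.
Position 10 → track B, term 5 = 169.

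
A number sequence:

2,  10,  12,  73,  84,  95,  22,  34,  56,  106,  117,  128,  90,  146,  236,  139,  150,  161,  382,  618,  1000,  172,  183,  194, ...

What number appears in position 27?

Reading positions in blocks of 6 reveals the pattern AAABBB — 2 tracks woven together.
Subsequence A: 2, 10, 12, 22, 34, 56, 90, 146, 236, 382, 618, 1000. A Fibonacci-like recurrence a_n = a_{n-1} + a_{n-2}.
Subsequence B: 73, 84, 95, 106, 117, 128, 139, 150, 161, 172, 183, 194. Arithmetic with common difference +11.
Term 27 comes from subsequence A (its 15th entry): 4236.

4236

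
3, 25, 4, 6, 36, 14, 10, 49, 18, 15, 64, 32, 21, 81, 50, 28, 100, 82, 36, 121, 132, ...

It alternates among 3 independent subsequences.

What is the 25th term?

55

The terms cycle through 3 interleaved subsequences.
Track A: 3, 6, 10, 15, 21, 28, 36. Triangular numbers n(n+1)/2 for n = 2, 3, ….
Track B: 25, 36, 49, 64, 81, 100, 121. Perfect squares starting at 5².
Track C: 4, 14, 18, 32, 50, 82, 132. Fibonacci-style (each term is the sum of the two before it).
Position 25 falls in track A as its term 9, giving 55.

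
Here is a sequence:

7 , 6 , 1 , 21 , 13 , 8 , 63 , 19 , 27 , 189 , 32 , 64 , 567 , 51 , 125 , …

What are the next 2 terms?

Split by position mod 3 into 3 tracks.
Stream A: 7, 21, 63, 189, 567 (geometric, ×3 each step).
Stream B: 6, 13, 19, 32, 51 (Fibonacci-style (each term is the sum of the two before it)).
Stream C: 1, 8, 27, 64, 125 (perfect cubes starting at 1³).
The 16th slot belongs to stream A; its 6th term is 1701.
The 17th slot belongs to stream B; its 6th term is 83.

1701, 83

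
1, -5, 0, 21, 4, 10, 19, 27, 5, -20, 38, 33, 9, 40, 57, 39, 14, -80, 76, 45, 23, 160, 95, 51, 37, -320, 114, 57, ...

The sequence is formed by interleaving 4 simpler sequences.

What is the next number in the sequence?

Split by position mod 4 into 4 tracks.
Track A is 1, 4, 5, 9, 14, 23, 37, which is a Fibonacci-like recurrence a_n = a_{n-1} + a_{n-2}.
Track B is -5, 10, -20, 40, -80, 160, -320, which is multiplying by -2 each time.
Track C is 0, 19, 38, 57, 76, 95, 114, which is linear: a_n = -19 + 19·n.
Track D is 21, 27, 33, 39, 45, 51, 57, which is arithmetic with common difference +6.
Position 29 → track A, term 8 = 60.

60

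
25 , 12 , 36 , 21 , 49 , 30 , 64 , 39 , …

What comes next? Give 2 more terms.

81, 48

The terms cycle through 2 interleaved subsequences.
Stream A: 25, 36, 49, 64 (consecutive squares n² from n = 5).
Stream B: 12, 21, 30, 39 (arithmetic with common difference +9).
Position 9 falls in stream A as its term 5, giving 81.
Term 10 comes from stream B (its 5th entry): 48.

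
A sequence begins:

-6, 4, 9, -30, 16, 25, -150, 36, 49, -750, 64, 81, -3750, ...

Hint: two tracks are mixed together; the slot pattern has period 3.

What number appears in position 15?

121

Reading positions in blocks of 3 reveals the pattern ABB — 2 tracks woven together.
Stream A: -6, -30, -150, -750, -3750 (multiplying by 5 each time).
Stream B: 4, 9, 16, 25, 36, 49, 64, 81 (consecutive squares n² from n = 2).
Position 15 → stream B, term 10 = 121.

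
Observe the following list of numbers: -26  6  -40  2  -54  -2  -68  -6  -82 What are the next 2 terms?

Odd-indexed and even-indexed terms follow separate rules.
Track A is -26, -40, -54, -68, -82, which is arithmetic, step −14.
Track B is 6, 2, -2, -6, which is arithmetic with common difference −4.
Position 10 falls in track B as its term 5, giving -10.
Term 11 comes from track A (its 6th entry): -96.

-10, -96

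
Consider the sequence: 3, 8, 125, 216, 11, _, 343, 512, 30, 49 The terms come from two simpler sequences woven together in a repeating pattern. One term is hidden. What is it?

19

Positions follow the repeating pattern AABB; grouping by letter gives 2 tracks.
Track A: 3, 8, 11, ?, 30, 49 — a Fibonacci-like recurrence a_n = a_{n-1} + a_{n-2}.
Track B: 125, 216, 343, 512 — the cubes 5³, 6³, 7³, ….
Track A's pattern makes the blank 19.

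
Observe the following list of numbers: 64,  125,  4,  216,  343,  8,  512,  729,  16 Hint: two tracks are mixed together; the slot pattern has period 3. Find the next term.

1000

Reading positions in blocks of 3 reveals the pattern AAB — 2 tracks woven together.
Track A is 64, 125, 216, 343, 512, 729, which is consecutive cubes n³ from n = 4.
Track B is 4, 8, 16, which is successive powers of 2.
The 10th slot belongs to track A; its 7th term is 1000.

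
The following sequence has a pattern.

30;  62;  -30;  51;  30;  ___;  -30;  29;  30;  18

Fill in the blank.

40

Positions 1, 3, 5, … form one subsequence and positions 2, 4, 6, … form another.
Track A is 30, -30, 30, -30, 30, which is the oscillation 30·(−1)^(n+1).
Track B is 62, 51, ?, 29, 18, which is arithmetic with common difference −11.
Track B's pattern makes the blank 40.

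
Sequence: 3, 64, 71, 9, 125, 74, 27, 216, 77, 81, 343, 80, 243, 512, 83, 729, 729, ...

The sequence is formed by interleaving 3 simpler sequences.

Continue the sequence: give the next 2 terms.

86, 2187

Taking every 3rd term gives 3 separate tracks.
Track A = 3, 9, 27, 81, 243, 729: multiplying by 3 each time.
Track B = 64, 125, 216, 343, 512, 729: the cubes 4³, 5³, 6³, ….
Track C = 71, 74, 77, 80, 83: adding 3 each time.
Term 18 comes from track C (its 6th entry): 86.
Position 19 → track A, term 7 = 2187.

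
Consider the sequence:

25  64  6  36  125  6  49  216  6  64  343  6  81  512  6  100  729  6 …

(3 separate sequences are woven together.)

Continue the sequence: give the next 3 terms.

Read the sequence 3 terms at a time; column i is its own pattern.
Track A = 25, 36, 49, 64, 81, 100: consecutive squares n² from n = 5.
Track B = 64, 125, 216, 343, 512, 729: the cubes 4³, 5³, 6³, ….
Track C = 6, 6, 6, 6, 6, 6: constant 6.
Term 19 comes from track A (its 7th entry): 121.
Position 20 → track B, term 7 = 1000.
Term 21 comes from track C (its 7th entry): 6.

121, 1000, 6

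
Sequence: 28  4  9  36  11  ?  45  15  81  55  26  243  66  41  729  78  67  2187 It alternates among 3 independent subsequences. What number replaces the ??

The terms cycle through 3 interleaved subsequences.
Track A = 28, 36, 45, 55, 66, 78: triangular numbers n(n+1)/2 for n = 7, 8, ….
Track B = 4, 11, 15, 26, 41, 67: Fibonacci-style (each term is the sum of the two before it).
Track C = 9, ?, 81, 243, 729, 2187: powers of 3.
The gap is track C's term 2; the rule gives 27.

27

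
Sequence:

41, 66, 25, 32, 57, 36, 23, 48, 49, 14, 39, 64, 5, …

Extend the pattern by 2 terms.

Taking every 3rd term gives 3 separate tracks.
Subsequence A: 41, 32, 23, 14, 5. Linear: a_n = 50 − 9·n.
Subsequence B: 66, 57, 48, 39. Arithmetic with common difference −9.
Subsequence C: 25, 36, 49, 64. Perfect squares starting at 5².
Position 14 falls in subsequence B as its term 5, giving 30.
Position 15 → subsequence C, term 5 = 81.

30, 81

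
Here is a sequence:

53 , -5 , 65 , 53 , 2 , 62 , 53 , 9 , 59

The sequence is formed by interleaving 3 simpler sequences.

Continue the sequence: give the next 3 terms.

53, 16, 56

Taking every 3rd term gives 3 separate tracks.
Stream A is 53, 53, 53, which is constant 53.
Stream B is -5, 2, 9, which is arithmetic, step +7.
Stream C is 65, 62, 59, which is linear: a_n = 68 − 3·n.
The 10th slot belongs to stream A; its 4th term is 53.
Term 11 comes from stream B (its 4th entry): 16.
Position 12 → stream C, term 4 = 56.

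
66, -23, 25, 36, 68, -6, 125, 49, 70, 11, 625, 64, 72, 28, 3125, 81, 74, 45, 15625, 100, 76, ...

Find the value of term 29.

The terms cycle through 4 interleaved subsequences.
Stream A: 66, 68, 70, 72, 74, 76 (adding 2 each time).
Stream B: -23, -6, 11, 28, 45 (adding 17 each time).
Stream C: 25, 125, 625, 3125, 15625 (successive powers of 5).
Stream D: 36, 49, 64, 81, 100 (perfect squares starting at 6²).
Position 29 falls in stream A as its term 8, giving 80.

80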